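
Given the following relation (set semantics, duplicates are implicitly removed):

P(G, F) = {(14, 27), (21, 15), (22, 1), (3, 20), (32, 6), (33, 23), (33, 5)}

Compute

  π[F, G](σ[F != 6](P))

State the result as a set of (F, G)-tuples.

Apply σ_{F != 6}; surviving tuples: {(14, 27), (21, 15), (22, 1), (3, 20), (33, 23), (33, 5)}
Keep only column(s) F, G: {(1, 22), (15, 21), (20, 3), (23, 33), (27, 14), (5, 33)}

{(1, 22), (15, 21), (20, 3), (23, 33), (27, 14), (5, 33)}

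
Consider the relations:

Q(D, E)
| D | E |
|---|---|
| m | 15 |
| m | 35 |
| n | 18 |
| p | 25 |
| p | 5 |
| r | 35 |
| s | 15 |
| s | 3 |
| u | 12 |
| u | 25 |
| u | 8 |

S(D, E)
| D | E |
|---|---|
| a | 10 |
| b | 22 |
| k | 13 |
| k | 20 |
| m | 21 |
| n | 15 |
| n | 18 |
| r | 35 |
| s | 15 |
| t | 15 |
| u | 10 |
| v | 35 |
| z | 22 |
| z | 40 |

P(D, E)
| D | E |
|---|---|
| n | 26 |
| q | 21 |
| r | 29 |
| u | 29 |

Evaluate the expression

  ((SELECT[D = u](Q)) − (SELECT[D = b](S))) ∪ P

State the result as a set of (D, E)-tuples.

Filtering on D = u leaves {(u, 12), (u, 25), (u, 8)}.
Filtering on D = b leaves {(b, 22)}.
Set difference of the two operands is {(u, 12), (u, 25), (u, 8)}.
Set union of the two operands is {(n, 26), (q, 21), (r, 29), (u, 12), (u, 25), (u, 29), (u, 8)}.

{(n, 26), (q, 21), (r, 29), (u, 12), (u, 25), (u, 29), (u, 8)}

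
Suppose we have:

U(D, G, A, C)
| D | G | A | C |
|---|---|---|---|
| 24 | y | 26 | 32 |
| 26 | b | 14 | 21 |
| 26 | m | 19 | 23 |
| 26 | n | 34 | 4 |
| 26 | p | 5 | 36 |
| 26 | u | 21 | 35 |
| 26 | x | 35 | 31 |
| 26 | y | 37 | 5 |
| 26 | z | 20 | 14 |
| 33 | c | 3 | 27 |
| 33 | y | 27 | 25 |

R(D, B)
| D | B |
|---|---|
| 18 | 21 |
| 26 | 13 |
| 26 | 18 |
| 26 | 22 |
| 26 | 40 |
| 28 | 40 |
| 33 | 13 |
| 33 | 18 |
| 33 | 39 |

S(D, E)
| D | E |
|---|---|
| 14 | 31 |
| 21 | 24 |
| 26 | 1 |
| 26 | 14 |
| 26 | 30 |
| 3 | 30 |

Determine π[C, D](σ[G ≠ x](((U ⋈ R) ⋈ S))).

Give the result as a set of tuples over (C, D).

{(14, 26), (21, 26), (23, 26), (35, 26), (36, 26), (4, 26), (5, 26)}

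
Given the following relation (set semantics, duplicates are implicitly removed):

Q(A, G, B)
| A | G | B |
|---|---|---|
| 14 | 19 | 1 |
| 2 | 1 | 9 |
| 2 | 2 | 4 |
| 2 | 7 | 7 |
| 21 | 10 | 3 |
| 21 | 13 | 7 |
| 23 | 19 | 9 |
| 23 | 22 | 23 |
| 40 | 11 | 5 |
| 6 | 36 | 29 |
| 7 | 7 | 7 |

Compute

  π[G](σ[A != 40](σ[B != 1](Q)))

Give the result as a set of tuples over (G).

{1, 10, 13, 19, 2, 22, 36, 7}

Selection B != 1: {(2, 1, 9), (2, 2, 4), (2, 7, 7), (21, 10, 3), (21, 13, 7), (23, 19, 9), (23, 22, 23), (40, 11, 5), (6, 36, 29), (7, 7, 7)}
Selection A != 40: {(2, 1, 9), (2, 2, 4), (2, 7, 7), (21, 10, 3), (21, 13, 7), (23, 19, 9), (23, 22, 23), (6, 36, 29), (7, 7, 7)}
π_{G} gives {1, 10, 13, 19, 2, 22, 36, 7} (1 duplicate(s) eliminated).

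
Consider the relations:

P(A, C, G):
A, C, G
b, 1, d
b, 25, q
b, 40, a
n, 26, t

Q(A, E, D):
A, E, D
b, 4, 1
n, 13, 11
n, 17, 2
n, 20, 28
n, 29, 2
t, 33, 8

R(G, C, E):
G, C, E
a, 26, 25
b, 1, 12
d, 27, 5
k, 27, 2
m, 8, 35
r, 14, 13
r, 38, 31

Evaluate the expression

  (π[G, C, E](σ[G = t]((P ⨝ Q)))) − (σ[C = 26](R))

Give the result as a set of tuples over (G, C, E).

{(t, 26, 13), (t, 26, 17), (t, 26, 20), (t, 26, 29)}

Joining P and Q on A yields {(b, 1, d, 4, 1), (b, 25, q, 4, 1), (b, 40, a, 4, 1), (n, 26, t, 13, 11), (n, 26, t, 17, 2), (n, 26, t, 20, 28), (n, 26, t, 29, 2)}.
Filtering on G = t leaves {(n, 26, t, 13, 11), (n, 26, t, 17, 2), (n, 26, t, 20, 28), (n, 26, t, 29, 2)}.
Keep only column(s) G, C, E: {(t, 26, 13), (t, 26, 17), (t, 26, 20), (t, 26, 29)}
Filtering on C = 26 leaves {(a, 26, 25)}.
Taking the difference: {(t, 26, 13), (t, 26, 17), (t, 26, 20), (t, 26, 29)}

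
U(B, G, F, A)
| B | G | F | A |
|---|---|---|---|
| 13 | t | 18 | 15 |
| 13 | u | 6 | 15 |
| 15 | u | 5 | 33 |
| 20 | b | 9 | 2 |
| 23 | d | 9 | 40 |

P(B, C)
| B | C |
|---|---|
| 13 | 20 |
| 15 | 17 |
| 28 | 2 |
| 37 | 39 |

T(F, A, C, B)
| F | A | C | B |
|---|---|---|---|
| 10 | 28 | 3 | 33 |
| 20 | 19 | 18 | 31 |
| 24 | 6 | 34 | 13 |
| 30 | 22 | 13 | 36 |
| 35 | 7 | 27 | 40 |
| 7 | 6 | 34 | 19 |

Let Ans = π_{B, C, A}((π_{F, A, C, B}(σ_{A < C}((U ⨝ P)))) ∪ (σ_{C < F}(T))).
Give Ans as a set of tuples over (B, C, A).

{(13, 20, 15), (31, 18, 19), (33, 3, 28), (36, 13, 22), (40, 27, 7)}

Joining U and P on B yields {(13, t, 18, 15, 20), (13, u, 6, 15, 20), (15, u, 5, 33, 17)}.
Apply σ_{A < C}; surviving tuples: {(13, t, 18, 15, 20), (13, u, 6, 15, 20)}
Projecting to F, A, C, B: {(18, 15, 20, 13), (6, 15, 20, 13)}
Apply σ_{C < F}; surviving tuples: {(10, 28, 3, 33), (20, 19, 18, 31), (30, 22, 13, 36), (35, 7, 27, 40)}
Set union of the two operands is {(10, 28, 3, 33), (18, 15, 20, 13), (20, 19, 18, 31), (30, 22, 13, 36), (35, 7, 27, 40), (6, 15, 20, 13)}.
Projecting to B, C, A (1 duplicate(s) eliminated): {(13, 20, 15), (31, 18, 19), (33, 3, 28), (36, 13, 22), (40, 27, 7)}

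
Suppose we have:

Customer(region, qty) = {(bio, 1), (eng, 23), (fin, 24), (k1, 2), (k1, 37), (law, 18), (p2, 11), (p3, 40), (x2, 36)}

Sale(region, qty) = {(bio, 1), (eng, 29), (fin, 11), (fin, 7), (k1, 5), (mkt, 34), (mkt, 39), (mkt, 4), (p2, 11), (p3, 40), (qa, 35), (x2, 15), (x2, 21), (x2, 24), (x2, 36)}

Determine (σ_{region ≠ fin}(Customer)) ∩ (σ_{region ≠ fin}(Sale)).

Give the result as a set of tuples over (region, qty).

Filtering on region ≠ fin leaves {(bio, 1), (eng, 23), (k1, 2), (k1, 37), (law, 18), (p2, 11), (p3, 40), (x2, 36)}.
Filtering on region ≠ fin leaves {(bio, 1), (eng, 29), (k1, 5), (mkt, 34), (mkt, 39), (mkt, 4), (p2, 11), (p3, 40), (qa, 35), (x2, 15), (x2, 21), (x2, 24), (x2, 36)}.
Taking the intersection: {(bio, 1), (p2, 11), (p3, 40), (x2, 36)}

{(bio, 1), (p2, 11), (p3, 40), (x2, 36)}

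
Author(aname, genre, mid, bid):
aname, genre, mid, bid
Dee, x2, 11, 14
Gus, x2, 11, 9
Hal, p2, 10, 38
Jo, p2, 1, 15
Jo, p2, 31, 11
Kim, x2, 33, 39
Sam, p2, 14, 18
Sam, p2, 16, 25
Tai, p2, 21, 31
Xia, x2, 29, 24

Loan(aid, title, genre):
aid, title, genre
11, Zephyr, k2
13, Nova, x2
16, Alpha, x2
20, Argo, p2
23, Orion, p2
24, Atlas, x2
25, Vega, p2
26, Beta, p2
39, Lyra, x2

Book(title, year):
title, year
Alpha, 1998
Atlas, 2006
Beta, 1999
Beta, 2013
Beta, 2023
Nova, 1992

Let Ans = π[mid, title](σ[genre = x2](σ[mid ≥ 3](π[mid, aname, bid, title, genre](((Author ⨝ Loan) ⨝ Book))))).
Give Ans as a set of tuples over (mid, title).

{(11, Alpha), (11, Atlas), (11, Nova), (29, Alpha), (29, Atlas), (29, Nova), (33, Alpha), (33, Atlas), (33, Nova)}

Author ⋈ Loan (natural join on genre): {(Dee, x2, 11, 14, 13, Nova), (Dee, x2, 11, 14, 16, Alpha), (Dee, x2, 11, 14, 24, Atlas), (Dee, x2, 11, 14, 39, Lyra), (Gus, x2, 11, 9, 13, Nova), (Gus, x2, 11, 9, 16, Alpha), (Gus, x2, 11, 9, 24, Atlas), (Gus, x2, 11, 9, 39, Lyra), (Hal, p2, 10, 38, 20, Argo), (Hal, p2, 10, 38, 23, Orion), (Hal, p2, 10, 38, 25, Vega), (Hal, p2, 10, 38, 26, Beta), (Jo, p2, 1, 15, 20, Argo), (Jo, p2, 1, 15, 23, Orion), (Jo, p2, 1, 15, 25, Vega), (Jo, p2, 1, 15, 26, Beta), (Jo, p2, 31, 11, 20, Argo), (Jo, p2, 31, 11, 23, Orion), (Jo, p2, 31, 11, 25, Vega), (Jo, p2, 31, 11, 26, Beta), (Kim, x2, 33, 39, 13, Nova), (Kim, x2, 33, 39, 16, Alpha), (Kim, x2, 33, 39, 24, Atlas), (Kim, x2, 33, 39, 39, Lyra), (Sam, p2, 14, 18, 20, Argo), (Sam, p2, 14, 18, 23, Orion), (Sam, p2, 14, 18, 25, Vega), (Sam, p2, 14, 18, 26, Beta), (Sam, p2, 16, 25, 20, Argo), (Sam, p2, 16, 25, 23, Orion), (Sam, p2, 16, 25, 25, Vega), (Sam, p2, 16, 25, 26, Beta), (Tai, p2, 21, 31, 20, Argo), (Tai, p2, 21, 31, 23, Orion), (Tai, p2, 21, 31, 25, Vega), (Tai, p2, 21, 31, 26, Beta), (Xia, x2, 29, 24, 13, Nova), (Xia, x2, 29, 24, 16, Alpha), (Xia, x2, 29, 24, 24, Atlas), (Xia, x2, 29, 24, 39, Lyra)}
(Author ⨝ Loan) ⋈ Book (natural join on title): {(Dee, x2, 11, 14, 13, Nova, 1992), (Dee, x2, 11, 14, 16, Alpha, 1998), (Dee, x2, 11, 14, 24, Atlas, 2006), (Gus, x2, 11, 9, 13, Nova, 1992), (Gus, x2, 11, 9, 16, Alpha, 1998), (Gus, x2, 11, 9, 24, Atlas, 2006), (Hal, p2, 10, 38, 26, Beta, 1999), (Hal, p2, 10, 38, 26, Beta, 2013), (Hal, p2, 10, 38, 26, Beta, 2023), (Jo, p2, 1, 15, 26, Beta, 1999), (Jo, p2, 1, 15, 26, Beta, 2013), (Jo, p2, 1, 15, 26, Beta, 2023), (Jo, p2, 31, 11, 26, Beta, 1999), (Jo, p2, 31, 11, 26, Beta, 2013), (Jo, p2, 31, 11, 26, Beta, 2023), (Kim, x2, 33, 39, 13, Nova, 1992), (Kim, x2, 33, 39, 16, Alpha, 1998), (Kim, x2, 33, 39, 24, Atlas, 2006), (Sam, p2, 14, 18, 26, Beta, 1999), (Sam, p2, 14, 18, 26, Beta, 2013), (Sam, p2, 14, 18, 26, Beta, 2023), (Sam, p2, 16, 25, 26, Beta, 1999), (Sam, p2, 16, 25, 26, Beta, 2013), (Sam, p2, 16, 25, 26, Beta, 2023), (Tai, p2, 21, 31, 26, Beta, 1999), (Tai, p2, 21, 31, 26, Beta, 2013), (Tai, p2, 21, 31, 26, Beta, 2023), (Xia, x2, 29, 24, 13, Nova, 1992), (Xia, x2, 29, 24, 16, Alpha, 1998), (Xia, x2, 29, 24, 24, Atlas, 2006)}
π[mid, aname, bid, title, genre]: project onto (mid, aname, bid, title, genre) (12 duplicate(s) eliminated) → {(1, Jo, 15, Beta, p2), (10, Hal, 38, Beta, p2), (11, Dee, 14, Alpha, x2), (11, Dee, 14, Atlas, x2), (11, Dee, 14, Nova, x2), (11, Gus, 9, Alpha, x2), (11, Gus, 9, Atlas, x2), (11, Gus, 9, Nova, x2), (14, Sam, 18, Beta, p2), (16, Sam, 25, Beta, p2), (21, Tai, 31, Beta, p2), (29, Xia, 24, Alpha, x2), (29, Xia, 24, Atlas, x2), (29, Xia, 24, Nova, x2), (31, Jo, 11, Beta, p2), (33, Kim, 39, Alpha, x2), (33, Kim, 39, Atlas, x2), (33, Kim, 39, Nova, x2)}
Apply σ_{mid ≥ 3}; surviving tuples: {(10, Hal, 38, Beta, p2), (11, Dee, 14, Alpha, x2), (11, Dee, 14, Atlas, x2), (11, Dee, 14, Nova, x2), (11, Gus, 9, Alpha, x2), (11, Gus, 9, Atlas, x2), (11, Gus, 9, Nova, x2), (14, Sam, 18, Beta, p2), (16, Sam, 25, Beta, p2), (21, Tai, 31, Beta, p2), (29, Xia, 24, Alpha, x2), (29, Xia, 24, Atlas, x2), (29, Xia, 24, Nova, x2), (31, Jo, 11, Beta, p2), (33, Kim, 39, Alpha, x2), (33, Kim, 39, Atlas, x2), (33, Kim, 39, Nova, x2)}
Apply σ_{genre = x2}; surviving tuples: {(11, Dee, 14, Alpha, x2), (11, Dee, 14, Atlas, x2), (11, Dee, 14, Nova, x2), (11, Gus, 9, Alpha, x2), (11, Gus, 9, Atlas, x2), (11, Gus, 9, Nova, x2), (29, Xia, 24, Alpha, x2), (29, Xia, 24, Atlas, x2), (29, Xia, 24, Nova, x2), (33, Kim, 39, Alpha, x2), (33, Kim, 39, Atlas, x2), (33, Kim, 39, Nova, x2)}
π[mid, title]: project onto (mid, title) (3 duplicate(s) eliminated) → {(11, Alpha), (11, Atlas), (11, Nova), (29, Alpha), (29, Atlas), (29, Nova), (33, Alpha), (33, Atlas), (33, Nova)}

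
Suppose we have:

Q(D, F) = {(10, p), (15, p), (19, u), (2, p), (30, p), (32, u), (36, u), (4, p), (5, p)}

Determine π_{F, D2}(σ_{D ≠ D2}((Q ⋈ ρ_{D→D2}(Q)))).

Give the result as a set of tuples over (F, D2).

{(p, 10), (p, 15), (p, 2), (p, 30), (p, 4), (p, 5), (u, 19), (u, 32), (u, 36)}

ρ[D→D2]: schema becomes (D2, F); tuples unchanged.
Joining Q and ρ_{D→D2}(Q) on F yields {(10, p, 10), (10, p, 15), (10, p, 2), (10, p, 30), (10, p, 4), (10, p, 5), (15, p, 10), (15, p, 15), (15, p, 2), (15, p, 30), (15, p, 4), (15, p, 5), (19, u, 19), (19, u, 32), (19, u, 36), (2, p, 10), (2, p, 15), (2, p, 2), (2, p, 30), (2, p, 4), (2, p, 5), (30, p, 10), (30, p, 15), (30, p, 2), (30, p, 30), (30, p, 4), (30, p, 5), (32, u, 19), (32, u, 32), (32, u, 36), (36, u, 19), (36, u, 32), (36, u, 36), (4, p, 10), (4, p, 15), (4, p, 2), (4, p, 30), (4, p, 4), (4, p, 5), (5, p, 10), (5, p, 15), (5, p, 2), (5, p, 30), (5, p, 4), (5, p, 5)}.
Apply σ_{D ≠ D2}; surviving tuples: {(10, p, 15), (10, p, 2), (10, p, 30), (10, p, 4), (10, p, 5), (15, p, 10), (15, p, 2), (15, p, 30), (15, p, 4), (15, p, 5), (19, u, 32), (19, u, 36), (2, p, 10), (2, p, 15), (2, p, 30), (2, p, 4), (2, p, 5), (30, p, 10), (30, p, 15), (30, p, 2), (30, p, 4), (30, p, 5), (32, u, 19), (32, u, 36), (36, u, 19), (36, u, 32), (4, p, 10), (4, p, 15), (4, p, 2), (4, p, 30), (4, p, 5), (5, p, 10), (5, p, 15), (5, p, 2), (5, p, 30), (5, p, 4)}
π_{F, D2} gives {(p, 10), (p, 15), (p, 2), (p, 30), (p, 4), (p, 5), (u, 19), (u, 32), (u, 36)} (27 duplicate(s) eliminated).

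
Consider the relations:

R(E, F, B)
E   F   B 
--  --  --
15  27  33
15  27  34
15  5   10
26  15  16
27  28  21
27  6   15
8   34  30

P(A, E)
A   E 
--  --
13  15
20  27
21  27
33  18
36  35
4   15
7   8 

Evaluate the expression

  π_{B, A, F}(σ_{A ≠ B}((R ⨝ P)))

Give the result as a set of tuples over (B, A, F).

{(10, 13, 5), (10, 4, 5), (15, 20, 6), (15, 21, 6), (21, 20, 28), (30, 7, 34), (33, 13, 27), (33, 4, 27), (34, 13, 27), (34, 4, 27)}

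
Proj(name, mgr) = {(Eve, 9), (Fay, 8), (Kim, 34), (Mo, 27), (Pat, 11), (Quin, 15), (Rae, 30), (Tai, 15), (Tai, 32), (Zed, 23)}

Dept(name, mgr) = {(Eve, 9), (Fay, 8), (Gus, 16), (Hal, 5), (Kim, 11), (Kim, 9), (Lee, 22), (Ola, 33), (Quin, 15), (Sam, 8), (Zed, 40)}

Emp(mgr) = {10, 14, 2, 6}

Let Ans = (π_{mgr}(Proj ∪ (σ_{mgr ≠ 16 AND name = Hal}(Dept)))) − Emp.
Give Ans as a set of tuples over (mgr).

{11, 15, 23, 27, 30, 32, 34, 5, 8, 9}

Filtering on mgr ≠ 16 AND name = Hal leaves {(Hal, 5)}.
Taking the union: {(Eve, 9), (Fay, 8), (Hal, 5), (Kim, 34), (Mo, 27), (Pat, 11), (Quin, 15), (Rae, 30), (Tai, 15), (Tai, 32), (Zed, 23)}
Keep only column(s) mgr (1 duplicate(s) eliminated): {11, 15, 23, 27, 30, 32, 34, 5, 8, 9}
Taking the difference: {11, 15, 23, 27, 30, 32, 34, 5, 8, 9}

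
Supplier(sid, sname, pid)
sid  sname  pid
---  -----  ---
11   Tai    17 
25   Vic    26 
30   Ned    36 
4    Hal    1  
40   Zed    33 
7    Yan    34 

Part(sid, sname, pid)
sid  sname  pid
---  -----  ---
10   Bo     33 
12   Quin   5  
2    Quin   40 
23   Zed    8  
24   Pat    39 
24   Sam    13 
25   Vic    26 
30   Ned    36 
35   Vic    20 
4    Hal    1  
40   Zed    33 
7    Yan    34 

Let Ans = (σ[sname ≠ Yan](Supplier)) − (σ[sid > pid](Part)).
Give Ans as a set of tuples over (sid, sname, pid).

{(11, Tai, 17), (25, Vic, 26), (30, Ned, 36)}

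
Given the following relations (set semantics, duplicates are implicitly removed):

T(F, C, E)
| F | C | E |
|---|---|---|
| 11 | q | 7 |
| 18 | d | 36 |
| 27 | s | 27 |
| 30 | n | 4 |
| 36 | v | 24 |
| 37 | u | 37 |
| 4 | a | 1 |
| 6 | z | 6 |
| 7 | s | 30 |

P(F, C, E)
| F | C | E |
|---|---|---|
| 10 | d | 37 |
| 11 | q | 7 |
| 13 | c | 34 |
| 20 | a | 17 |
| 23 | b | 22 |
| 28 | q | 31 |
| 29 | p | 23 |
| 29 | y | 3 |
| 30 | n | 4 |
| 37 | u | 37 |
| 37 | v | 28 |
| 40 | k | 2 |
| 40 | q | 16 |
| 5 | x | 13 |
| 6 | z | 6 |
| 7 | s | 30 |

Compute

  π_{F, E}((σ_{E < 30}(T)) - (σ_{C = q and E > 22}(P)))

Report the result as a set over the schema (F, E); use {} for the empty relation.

{(11, 7), (27, 27), (30, 4), (36, 24), (4, 1), (6, 6)}

σ[E < 30]: keep tuples satisfying E < 30 → {(11, q, 7), (27, s, 27), (30, n, 4), (36, v, 24), (4, a, 1), (6, z, 6)}
σ[C = q and E > 22]: keep tuples satisfying C = q and E > 22 → {(28, q, 31)}
Taking the difference: {(11, q, 7), (27, s, 27), (30, n, 4), (36, v, 24), (4, a, 1), (6, z, 6)}
π_{F, E} gives {(11, 7), (27, 27), (30, 4), (36, 24), (4, 1), (6, 6)}.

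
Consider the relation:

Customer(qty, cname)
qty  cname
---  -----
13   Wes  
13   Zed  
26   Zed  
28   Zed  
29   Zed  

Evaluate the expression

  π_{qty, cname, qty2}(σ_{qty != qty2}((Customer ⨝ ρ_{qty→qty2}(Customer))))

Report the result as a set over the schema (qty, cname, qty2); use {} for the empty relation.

{(13, Zed, 26), (13, Zed, 28), (13, Zed, 29), (26, Zed, 13), (26, Zed, 28), (26, Zed, 29), (28, Zed, 13), (28, Zed, 26), (28, Zed, 29), (29, Zed, 13), (29, Zed, 26), (29, Zed, 28)}

ρ[qty→qty2]: schema becomes (qty2, cname); tuples unchanged.
Joining Customer and ρ_{qty→qty2}(Customer) on cname yields {(13, Wes, 13), (13, Zed, 13), (13, Zed, 26), (13, Zed, 28), (13, Zed, 29), (26, Zed, 13), (26, Zed, 26), (26, Zed, 28), (26, Zed, 29), (28, Zed, 13), (28, Zed, 26), (28, Zed, 28), (28, Zed, 29), (29, Zed, 13), (29, Zed, 26), (29, Zed, 28), (29, Zed, 29)}.
σ[qty != qty2]: keep tuples satisfying qty != qty2 → {(13, Zed, 26), (13, Zed, 28), (13, Zed, 29), (26, Zed, 13), (26, Zed, 28), (26, Zed, 29), (28, Zed, 13), (28, Zed, 26), (28, Zed, 29), (29, Zed, 13), (29, Zed, 26), (29, Zed, 28)}
Projecting to qty, cname, qty2: {(13, Zed, 26), (13, Zed, 28), (13, Zed, 29), (26, Zed, 13), (26, Zed, 28), (26, Zed, 29), (28, Zed, 13), (28, Zed, 26), (28, Zed, 29), (29, Zed, 13), (29, Zed, 26), (29, Zed, 28)}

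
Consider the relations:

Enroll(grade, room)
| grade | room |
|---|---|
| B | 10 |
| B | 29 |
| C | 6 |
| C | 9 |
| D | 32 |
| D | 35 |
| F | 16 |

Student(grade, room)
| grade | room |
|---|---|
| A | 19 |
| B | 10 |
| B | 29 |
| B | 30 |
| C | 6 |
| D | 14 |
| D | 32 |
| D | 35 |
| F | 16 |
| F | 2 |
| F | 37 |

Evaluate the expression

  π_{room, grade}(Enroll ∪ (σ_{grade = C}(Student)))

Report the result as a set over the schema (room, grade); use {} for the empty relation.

Filtering on grade = C leaves {(C, 6)}.
Set union of the two operands is {(B, 10), (B, 29), (C, 6), (C, 9), (D, 32), (D, 35), (F, 16)}.
π_{room, grade} gives {(10, B), (16, F), (29, B), (32, D), (35, D), (6, C), (9, C)}.

{(10, B), (16, F), (29, B), (32, D), (35, D), (6, C), (9, C)}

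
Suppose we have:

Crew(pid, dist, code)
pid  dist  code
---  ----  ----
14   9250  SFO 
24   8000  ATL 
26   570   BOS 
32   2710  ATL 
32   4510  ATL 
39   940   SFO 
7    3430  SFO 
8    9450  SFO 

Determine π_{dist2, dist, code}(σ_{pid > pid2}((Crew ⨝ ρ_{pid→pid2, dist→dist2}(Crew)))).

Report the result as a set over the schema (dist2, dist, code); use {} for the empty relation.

{(3430, 9250, SFO), (3430, 940, SFO), (3430, 9450, SFO), (8000, 2710, ATL), (8000, 4510, ATL), (9250, 940, SFO), (9450, 9250, SFO), (9450, 940, SFO)}

ρ[pid→pid2, dist→dist2]: schema becomes (pid2, dist2, code); tuples unchanged.
Natural join on code: {(14, 9250, SFO, 14, 9250), (14, 9250, SFO, 39, 940), (14, 9250, SFO, 7, 3430), (14, 9250, SFO, 8, 9450), (24, 8000, ATL, 24, 8000), (24, 8000, ATL, 32, 2710), (24, 8000, ATL, 32, 4510), (26, 570, BOS, 26, 570), (32, 2710, ATL, 24, 8000), (32, 2710, ATL, 32, 2710), (32, 2710, ATL, 32, 4510), (32, 4510, ATL, 24, 8000), (32, 4510, ATL, 32, 2710), (32, 4510, ATL, 32, 4510), (39, 940, SFO, 14, 9250), (39, 940, SFO, 39, 940), (39, 940, SFO, 7, 3430), (39, 940, SFO, 8, 9450), (7, 3430, SFO, 14, 9250), (7, 3430, SFO, 39, 940), (7, 3430, SFO, 7, 3430), (7, 3430, SFO, 8, 9450), (8, 9450, SFO, 14, 9250), (8, 9450, SFO, 39, 940), (8, 9450, SFO, 7, 3430), (8, 9450, SFO, 8, 9450)}
Apply σ_{pid > pid2}; surviving tuples: {(14, 9250, SFO, 7, 3430), (14, 9250, SFO, 8, 9450), (32, 2710, ATL, 24, 8000), (32, 4510, ATL, 24, 8000), (39, 940, SFO, 14, 9250), (39, 940, SFO, 7, 3430), (39, 940, SFO, 8, 9450), (8, 9450, SFO, 7, 3430)}
π[dist2, dist, code]: project onto (dist2, dist, code) → {(3430, 9250, SFO), (3430, 940, SFO), (3430, 9450, SFO), (8000, 2710, ATL), (8000, 4510, ATL), (9250, 940, SFO), (9450, 9250, SFO), (9450, 940, SFO)}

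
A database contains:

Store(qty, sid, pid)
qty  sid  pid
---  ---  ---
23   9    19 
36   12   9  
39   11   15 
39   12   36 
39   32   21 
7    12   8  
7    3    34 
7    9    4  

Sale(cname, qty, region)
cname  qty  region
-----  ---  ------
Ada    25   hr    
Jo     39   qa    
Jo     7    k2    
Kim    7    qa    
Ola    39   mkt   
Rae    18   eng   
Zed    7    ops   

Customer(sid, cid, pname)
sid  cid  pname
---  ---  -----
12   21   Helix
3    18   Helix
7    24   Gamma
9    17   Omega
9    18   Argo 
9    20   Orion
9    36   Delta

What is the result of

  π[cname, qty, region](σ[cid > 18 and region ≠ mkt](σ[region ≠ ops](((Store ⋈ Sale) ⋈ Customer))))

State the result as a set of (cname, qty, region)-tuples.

{(Jo, 39, qa), (Jo, 7, k2), (Kim, 7, qa)}

Store ⋈ Sale (natural join on qty): {(39, 11, 15, Jo, qa), (39, 11, 15, Ola, mkt), (39, 12, 36, Jo, qa), (39, 12, 36, Ola, mkt), (39, 32, 21, Jo, qa), (39, 32, 21, Ola, mkt), (7, 12, 8, Jo, k2), (7, 12, 8, Kim, qa), (7, 12, 8, Zed, ops), (7, 3, 34, Jo, k2), (7, 3, 34, Kim, qa), (7, 3, 34, Zed, ops), (7, 9, 4, Jo, k2), (7, 9, 4, Kim, qa), (7, 9, 4, Zed, ops)}
(Store ⋈ Sale) ⋈ Customer (natural join on sid): {(39, 12, 36, Jo, qa, 21, Helix), (39, 12, 36, Ola, mkt, 21, Helix), (7, 12, 8, Jo, k2, 21, Helix), (7, 12, 8, Kim, qa, 21, Helix), (7, 12, 8, Zed, ops, 21, Helix), (7, 3, 34, Jo, k2, 18, Helix), (7, 3, 34, Kim, qa, 18, Helix), (7, 3, 34, Zed, ops, 18, Helix), (7, 9, 4, Jo, k2, 17, Omega), (7, 9, 4, Jo, k2, 18, Argo), (7, 9, 4, Jo, k2, 20, Orion), (7, 9, 4, Jo, k2, 36, Delta), (7, 9, 4, Kim, qa, 17, Omega), (7, 9, 4, Kim, qa, 18, Argo), (7, 9, 4, Kim, qa, 20, Orion), (7, 9, 4, Kim, qa, 36, Delta), (7, 9, 4, Zed, ops, 17, Omega), (7, 9, 4, Zed, ops, 18, Argo), (7, 9, 4, Zed, ops, 20, Orion), (7, 9, 4, Zed, ops, 36, Delta)}
σ[region ≠ ops]: keep tuples satisfying region ≠ ops → {(39, 12, 36, Jo, qa, 21, Helix), (39, 12, 36, Ola, mkt, 21, Helix), (7, 12, 8, Jo, k2, 21, Helix), (7, 12, 8, Kim, qa, 21, Helix), (7, 3, 34, Jo, k2, 18, Helix), (7, 3, 34, Kim, qa, 18, Helix), (7, 9, 4, Jo, k2, 17, Omega), (7, 9, 4, Jo, k2, 18, Argo), (7, 9, 4, Jo, k2, 20, Orion), (7, 9, 4, Jo, k2, 36, Delta), (7, 9, 4, Kim, qa, 17, Omega), (7, 9, 4, Kim, qa, 18, Argo), (7, 9, 4, Kim, qa, 20, Orion), (7, 9, 4, Kim, qa, 36, Delta)}
σ[cid > 18 and region ≠ mkt]: keep tuples satisfying cid > 18 and region ≠ mkt → {(39, 12, 36, Jo, qa, 21, Helix), (7, 12, 8, Jo, k2, 21, Helix), (7, 12, 8, Kim, qa, 21, Helix), (7, 9, 4, Jo, k2, 20, Orion), (7, 9, 4, Jo, k2, 36, Delta), (7, 9, 4, Kim, qa, 20, Orion), (7, 9, 4, Kim, qa, 36, Delta)}
Projecting to cname, qty, region (4 duplicate(s) eliminated): {(Jo, 39, qa), (Jo, 7, k2), (Kim, 7, qa)}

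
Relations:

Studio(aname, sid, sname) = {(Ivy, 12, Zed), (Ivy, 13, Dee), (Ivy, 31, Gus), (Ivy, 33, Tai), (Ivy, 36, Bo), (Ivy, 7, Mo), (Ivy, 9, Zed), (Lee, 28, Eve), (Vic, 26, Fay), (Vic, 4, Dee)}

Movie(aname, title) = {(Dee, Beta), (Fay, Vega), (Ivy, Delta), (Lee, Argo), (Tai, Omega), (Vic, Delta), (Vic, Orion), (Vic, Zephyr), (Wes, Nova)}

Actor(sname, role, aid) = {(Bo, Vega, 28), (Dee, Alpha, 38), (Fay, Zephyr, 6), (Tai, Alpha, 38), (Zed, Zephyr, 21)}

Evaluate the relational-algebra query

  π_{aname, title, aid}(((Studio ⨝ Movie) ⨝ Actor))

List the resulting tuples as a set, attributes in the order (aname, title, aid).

Joining Studio and Movie on aname yields {(Ivy, 12, Zed, Delta), (Ivy, 13, Dee, Delta), (Ivy, 31, Gus, Delta), (Ivy, 33, Tai, Delta), (Ivy, 36, Bo, Delta), (Ivy, 7, Mo, Delta), (Ivy, 9, Zed, Delta), (Lee, 28, Eve, Argo), (Vic, 26, Fay, Delta), (Vic, 26, Fay, Orion), (Vic, 26, Fay, Zephyr), (Vic, 4, Dee, Delta), (Vic, 4, Dee, Orion), (Vic, 4, Dee, Zephyr)}.
Joining (Studio ⨝ Movie) and Actor on sname yields {(Ivy, 12, Zed, Delta, Zephyr, 21), (Ivy, 13, Dee, Delta, Alpha, 38), (Ivy, 33, Tai, Delta, Alpha, 38), (Ivy, 36, Bo, Delta, Vega, 28), (Ivy, 9, Zed, Delta, Zephyr, 21), (Vic, 26, Fay, Delta, Zephyr, 6), (Vic, 26, Fay, Orion, Zephyr, 6), (Vic, 26, Fay, Zephyr, Zephyr, 6), (Vic, 4, Dee, Delta, Alpha, 38), (Vic, 4, Dee, Orion, Alpha, 38), (Vic, 4, Dee, Zephyr, Alpha, 38)}.
Projecting to aname, title, aid (2 duplicate(s) eliminated): {(Ivy, Delta, 21), (Ivy, Delta, 28), (Ivy, Delta, 38), (Vic, Delta, 38), (Vic, Delta, 6), (Vic, Orion, 38), (Vic, Orion, 6), (Vic, Zephyr, 38), (Vic, Zephyr, 6)}

{(Ivy, Delta, 21), (Ivy, Delta, 28), (Ivy, Delta, 38), (Vic, Delta, 38), (Vic, Delta, 6), (Vic, Orion, 38), (Vic, Orion, 6), (Vic, Zephyr, 38), (Vic, Zephyr, 6)}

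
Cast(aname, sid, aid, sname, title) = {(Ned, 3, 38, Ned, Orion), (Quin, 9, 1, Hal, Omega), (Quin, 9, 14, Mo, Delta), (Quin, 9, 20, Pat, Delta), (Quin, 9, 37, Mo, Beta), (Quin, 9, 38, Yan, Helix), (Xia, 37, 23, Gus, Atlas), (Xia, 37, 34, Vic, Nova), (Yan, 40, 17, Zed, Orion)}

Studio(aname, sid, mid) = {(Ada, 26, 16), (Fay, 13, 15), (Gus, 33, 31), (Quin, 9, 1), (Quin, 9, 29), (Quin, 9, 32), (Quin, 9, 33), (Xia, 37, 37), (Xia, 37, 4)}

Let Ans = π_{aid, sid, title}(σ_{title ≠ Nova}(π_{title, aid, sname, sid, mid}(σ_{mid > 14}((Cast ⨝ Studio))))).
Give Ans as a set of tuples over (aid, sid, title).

Joining Cast and Studio on aname, sid yields {(Quin, 9, 1, Hal, Omega, 1), (Quin, 9, 1, Hal, Omega, 29), (Quin, 9, 1, Hal, Omega, 32), (Quin, 9, 1, Hal, Omega, 33), (Quin, 9, 14, Mo, Delta, 1), (Quin, 9, 14, Mo, Delta, 29), (Quin, 9, 14, Mo, Delta, 32), (Quin, 9, 14, Mo, Delta, 33), (Quin, 9, 20, Pat, Delta, 1), (Quin, 9, 20, Pat, Delta, 29), (Quin, 9, 20, Pat, Delta, 32), (Quin, 9, 20, Pat, Delta, 33), (Quin, 9, 37, Mo, Beta, 1), (Quin, 9, 37, Mo, Beta, 29), (Quin, 9, 37, Mo, Beta, 32), (Quin, 9, 37, Mo, Beta, 33), (Quin, 9, 38, Yan, Helix, 1), (Quin, 9, 38, Yan, Helix, 29), (Quin, 9, 38, Yan, Helix, 32), (Quin, 9, 38, Yan, Helix, 33), (Xia, 37, 23, Gus, Atlas, 37), (Xia, 37, 23, Gus, Atlas, 4), (Xia, 37, 34, Vic, Nova, 37), (Xia, 37, 34, Vic, Nova, 4)}.
Apply σ_{mid > 14}; surviving tuples: {(Quin, 9, 1, Hal, Omega, 29), (Quin, 9, 1, Hal, Omega, 32), (Quin, 9, 1, Hal, Omega, 33), (Quin, 9, 14, Mo, Delta, 29), (Quin, 9, 14, Mo, Delta, 32), (Quin, 9, 14, Mo, Delta, 33), (Quin, 9, 20, Pat, Delta, 29), (Quin, 9, 20, Pat, Delta, 32), (Quin, 9, 20, Pat, Delta, 33), (Quin, 9, 37, Mo, Beta, 29), (Quin, 9, 37, Mo, Beta, 32), (Quin, 9, 37, Mo, Beta, 33), (Quin, 9, 38, Yan, Helix, 29), (Quin, 9, 38, Yan, Helix, 32), (Quin, 9, 38, Yan, Helix, 33), (Xia, 37, 23, Gus, Atlas, 37), (Xia, 37, 34, Vic, Nova, 37)}
Keep only column(s) title, aid, sname, sid, mid: {(Atlas, 23, Gus, 37, 37), (Beta, 37, Mo, 9, 29), (Beta, 37, Mo, 9, 32), (Beta, 37, Mo, 9, 33), (Delta, 14, Mo, 9, 29), (Delta, 14, Mo, 9, 32), (Delta, 14, Mo, 9, 33), (Delta, 20, Pat, 9, 29), (Delta, 20, Pat, 9, 32), (Delta, 20, Pat, 9, 33), (Helix, 38, Yan, 9, 29), (Helix, 38, Yan, 9, 32), (Helix, 38, Yan, 9, 33), (Nova, 34, Vic, 37, 37), (Omega, 1, Hal, 9, 29), (Omega, 1, Hal, 9, 32), (Omega, 1, Hal, 9, 33)}
Apply σ_{title ≠ Nova}; surviving tuples: {(Atlas, 23, Gus, 37, 37), (Beta, 37, Mo, 9, 29), (Beta, 37, Mo, 9, 32), (Beta, 37, Mo, 9, 33), (Delta, 14, Mo, 9, 29), (Delta, 14, Mo, 9, 32), (Delta, 14, Mo, 9, 33), (Delta, 20, Pat, 9, 29), (Delta, 20, Pat, 9, 32), (Delta, 20, Pat, 9, 33), (Helix, 38, Yan, 9, 29), (Helix, 38, Yan, 9, 32), (Helix, 38, Yan, 9, 33), (Omega, 1, Hal, 9, 29), (Omega, 1, Hal, 9, 32), (Omega, 1, Hal, 9, 33)}
Keep only column(s) aid, sid, title (10 duplicate(s) eliminated): {(1, 9, Omega), (14, 9, Delta), (20, 9, Delta), (23, 37, Atlas), (37, 9, Beta), (38, 9, Helix)}

{(1, 9, Omega), (14, 9, Delta), (20, 9, Delta), (23, 37, Atlas), (37, 9, Beta), (38, 9, Helix)}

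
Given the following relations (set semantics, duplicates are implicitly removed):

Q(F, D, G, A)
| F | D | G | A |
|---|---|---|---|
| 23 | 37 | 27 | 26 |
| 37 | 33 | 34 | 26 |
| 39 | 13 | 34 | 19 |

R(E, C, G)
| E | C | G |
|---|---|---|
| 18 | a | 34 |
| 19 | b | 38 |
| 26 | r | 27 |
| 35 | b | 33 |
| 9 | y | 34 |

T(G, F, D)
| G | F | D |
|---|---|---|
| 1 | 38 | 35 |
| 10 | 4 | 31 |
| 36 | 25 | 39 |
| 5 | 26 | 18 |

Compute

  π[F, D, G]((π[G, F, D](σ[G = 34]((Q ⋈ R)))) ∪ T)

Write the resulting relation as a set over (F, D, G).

Natural join on G: {(23, 37, 27, 26, 26, r), (37, 33, 34, 26, 18, a), (37, 33, 34, 26, 9, y), (39, 13, 34, 19, 18, a), (39, 13, 34, 19, 9, y)}
σ[G = 34]: keep tuples satisfying G = 34 → {(37, 33, 34, 26, 18, a), (37, 33, 34, 26, 9, y), (39, 13, 34, 19, 18, a), (39, 13, 34, 19, 9, y)}
π_{G, F, D} gives {(34, 37, 33), (34, 39, 13)} (2 duplicate(s) eliminated).
Set union of the two operands is {(1, 38, 35), (10, 4, 31), (34, 37, 33), (34, 39, 13), (36, 25, 39), (5, 26, 18)}.
π_{F, D, G} gives {(25, 39, 36), (26, 18, 5), (37, 33, 34), (38, 35, 1), (39, 13, 34), (4, 31, 10)}.

{(25, 39, 36), (26, 18, 5), (37, 33, 34), (38, 35, 1), (39, 13, 34), (4, 31, 10)}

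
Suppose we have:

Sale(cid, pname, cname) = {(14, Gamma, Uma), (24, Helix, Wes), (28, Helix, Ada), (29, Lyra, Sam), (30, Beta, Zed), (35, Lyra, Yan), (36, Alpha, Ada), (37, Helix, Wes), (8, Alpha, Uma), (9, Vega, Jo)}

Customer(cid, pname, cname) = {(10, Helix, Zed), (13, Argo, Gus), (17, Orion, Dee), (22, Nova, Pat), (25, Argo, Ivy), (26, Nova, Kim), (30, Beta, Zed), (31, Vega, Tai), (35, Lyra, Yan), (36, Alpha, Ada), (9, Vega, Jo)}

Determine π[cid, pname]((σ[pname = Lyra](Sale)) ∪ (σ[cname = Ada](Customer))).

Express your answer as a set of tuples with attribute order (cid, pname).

Apply σ_{pname = Lyra}; surviving tuples: {(29, Lyra, Sam), (35, Lyra, Yan)}
Apply σ_{cname = Ada}; surviving tuples: {(36, Alpha, Ada)}
Union: {(29, Lyra, Sam), (35, Lyra, Yan)} with {(36, Alpha, Ada)} → {(29, Lyra, Sam), (35, Lyra, Yan), (36, Alpha, Ada)}
π[cid, pname]: project onto (cid, pname) → {(29, Lyra), (35, Lyra), (36, Alpha)}

{(29, Lyra), (35, Lyra), (36, Alpha)}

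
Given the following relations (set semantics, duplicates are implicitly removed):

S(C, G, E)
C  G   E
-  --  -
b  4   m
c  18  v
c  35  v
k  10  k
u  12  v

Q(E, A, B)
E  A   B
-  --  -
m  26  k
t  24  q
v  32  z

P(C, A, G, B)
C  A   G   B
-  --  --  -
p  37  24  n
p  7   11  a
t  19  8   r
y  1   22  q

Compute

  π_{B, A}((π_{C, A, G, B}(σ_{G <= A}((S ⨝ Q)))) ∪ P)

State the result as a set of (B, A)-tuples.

{(a, 7), (k, 26), (n, 37), (q, 1), (r, 19), (z, 32)}

Natural join on E: {(b, 4, m, 26, k), (c, 18, v, 32, z), (c, 35, v, 32, z), (u, 12, v, 32, z)}
Filtering on G <= A leaves {(b, 4, m, 26, k), (c, 18, v, 32, z), (u, 12, v, 32, z)}.
Projecting to C, A, G, B: {(b, 26, 4, k), (c, 32, 18, z), (u, 32, 12, z)}
Union: {(b, 26, 4, k), (c, 32, 18, z), (u, 32, 12, z)} with {(p, 37, 24, n), (p, 7, 11, a), (t, 19, 8, r), (y, 1, 22, q)} → {(b, 26, 4, k), (c, 32, 18, z), (p, 37, 24, n), (p, 7, 11, a), (t, 19, 8, r), (u, 32, 12, z), (y, 1, 22, q)}
Projecting to B, A (1 duplicate(s) eliminated): {(a, 7), (k, 26), (n, 37), (q, 1), (r, 19), (z, 32)}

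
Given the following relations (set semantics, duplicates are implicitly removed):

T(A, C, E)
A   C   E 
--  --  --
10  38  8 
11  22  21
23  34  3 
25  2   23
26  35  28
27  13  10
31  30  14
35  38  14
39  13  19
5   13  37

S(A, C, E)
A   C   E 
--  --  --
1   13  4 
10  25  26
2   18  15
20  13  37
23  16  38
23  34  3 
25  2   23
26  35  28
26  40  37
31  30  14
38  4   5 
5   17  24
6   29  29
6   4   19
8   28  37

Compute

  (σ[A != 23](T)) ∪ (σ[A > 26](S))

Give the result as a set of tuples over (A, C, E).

Selection A != 23: {(10, 38, 8), (11, 22, 21), (25, 2, 23), (26, 35, 28), (27, 13, 10), (31, 30, 14), (35, 38, 14), (39, 13, 19), (5, 13, 37)}
Selection A > 26: {(31, 30, 14), (38, 4, 5)}
Taking the union: {(10, 38, 8), (11, 22, 21), (25, 2, 23), (26, 35, 28), (27, 13, 10), (31, 30, 14), (35, 38, 14), (38, 4, 5), (39, 13, 19), (5, 13, 37)}

{(10, 38, 8), (11, 22, 21), (25, 2, 23), (26, 35, 28), (27, 13, 10), (31, 30, 14), (35, 38, 14), (38, 4, 5), (39, 13, 19), (5, 13, 37)}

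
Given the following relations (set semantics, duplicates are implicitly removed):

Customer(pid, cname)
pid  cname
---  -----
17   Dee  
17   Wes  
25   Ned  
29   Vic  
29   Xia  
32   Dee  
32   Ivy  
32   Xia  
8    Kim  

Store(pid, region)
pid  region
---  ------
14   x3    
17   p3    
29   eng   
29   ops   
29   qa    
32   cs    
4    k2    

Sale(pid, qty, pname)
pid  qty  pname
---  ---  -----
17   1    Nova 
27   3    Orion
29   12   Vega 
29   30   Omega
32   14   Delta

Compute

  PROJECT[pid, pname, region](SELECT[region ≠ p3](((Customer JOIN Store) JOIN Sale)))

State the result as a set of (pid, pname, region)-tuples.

{(29, Omega, eng), (29, Omega, ops), (29, Omega, qa), (29, Vega, eng), (29, Vega, ops), (29, Vega, qa), (32, Delta, cs)}

Natural join on pid: {(17, Dee, p3), (17, Wes, p3), (29, Vic, eng), (29, Vic, ops), (29, Vic, qa), (29, Xia, eng), (29, Xia, ops), (29, Xia, qa), (32, Dee, cs), (32, Ivy, cs), (32, Xia, cs)}
Natural join on pid: {(17, Dee, p3, 1, Nova), (17, Wes, p3, 1, Nova), (29, Vic, eng, 12, Vega), (29, Vic, eng, 30, Omega), (29, Vic, ops, 12, Vega), (29, Vic, ops, 30, Omega), (29, Vic, qa, 12, Vega), (29, Vic, qa, 30, Omega), (29, Xia, eng, 12, Vega), (29, Xia, eng, 30, Omega), (29, Xia, ops, 12, Vega), (29, Xia, ops, 30, Omega), (29, Xia, qa, 12, Vega), (29, Xia, qa, 30, Omega), (32, Dee, cs, 14, Delta), (32, Ivy, cs, 14, Delta), (32, Xia, cs, 14, Delta)}
Filtering on region ≠ p3 leaves {(29, Vic, eng, 12, Vega), (29, Vic, eng, 30, Omega), (29, Vic, ops, 12, Vega), (29, Vic, ops, 30, Omega), (29, Vic, qa, 12, Vega), (29, Vic, qa, 30, Omega), (29, Xia, eng, 12, Vega), (29, Xia, eng, 30, Omega), (29, Xia, ops, 12, Vega), (29, Xia, ops, 30, Omega), (29, Xia, qa, 12, Vega), (29, Xia, qa, 30, Omega), (32, Dee, cs, 14, Delta), (32, Ivy, cs, 14, Delta), (32, Xia, cs, 14, Delta)}.
Keep only column(s) pid, pname, region (8 duplicate(s) eliminated): {(29, Omega, eng), (29, Omega, ops), (29, Omega, qa), (29, Vega, eng), (29, Vega, ops), (29, Vega, qa), (32, Delta, cs)}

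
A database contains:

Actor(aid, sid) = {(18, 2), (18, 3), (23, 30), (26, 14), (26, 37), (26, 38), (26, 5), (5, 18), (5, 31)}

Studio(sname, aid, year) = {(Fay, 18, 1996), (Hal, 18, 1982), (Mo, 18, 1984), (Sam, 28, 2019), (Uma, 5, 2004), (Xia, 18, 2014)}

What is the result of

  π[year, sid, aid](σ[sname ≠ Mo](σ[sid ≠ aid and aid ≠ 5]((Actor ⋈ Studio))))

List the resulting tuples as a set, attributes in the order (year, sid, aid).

Actor ⋈ Studio (natural join on aid): {(18, 2, Fay, 1996), (18, 2, Hal, 1982), (18, 2, Mo, 1984), (18, 2, Xia, 2014), (18, 3, Fay, 1996), (18, 3, Hal, 1982), (18, 3, Mo, 1984), (18, 3, Xia, 2014), (5, 18, Uma, 2004), (5, 31, Uma, 2004)}
Selection sid ≠ aid and aid ≠ 5: {(18, 2, Fay, 1996), (18, 2, Hal, 1982), (18, 2, Mo, 1984), (18, 2, Xia, 2014), (18, 3, Fay, 1996), (18, 3, Hal, 1982), (18, 3, Mo, 1984), (18, 3, Xia, 2014)}
Selection sname ≠ Mo: {(18, 2, Fay, 1996), (18, 2, Hal, 1982), (18, 2, Xia, 2014), (18, 3, Fay, 1996), (18, 3, Hal, 1982), (18, 3, Xia, 2014)}
π[year, sid, aid]: project onto (year, sid, aid) → {(1982, 2, 18), (1982, 3, 18), (1996, 2, 18), (1996, 3, 18), (2014, 2, 18), (2014, 3, 18)}

{(1982, 2, 18), (1982, 3, 18), (1996, 2, 18), (1996, 3, 18), (2014, 2, 18), (2014, 3, 18)}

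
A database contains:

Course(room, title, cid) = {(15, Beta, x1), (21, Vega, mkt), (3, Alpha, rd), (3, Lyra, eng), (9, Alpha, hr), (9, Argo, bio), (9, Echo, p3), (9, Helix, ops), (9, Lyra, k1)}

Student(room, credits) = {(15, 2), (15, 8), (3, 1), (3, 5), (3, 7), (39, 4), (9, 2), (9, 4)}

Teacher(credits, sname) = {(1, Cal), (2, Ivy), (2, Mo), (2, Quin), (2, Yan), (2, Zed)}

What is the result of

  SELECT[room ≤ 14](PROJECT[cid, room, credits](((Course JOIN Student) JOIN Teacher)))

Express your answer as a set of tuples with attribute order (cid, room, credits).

Joining Course and Student on room yields {(15, Beta, x1, 2), (15, Beta, x1, 8), (3, Alpha, rd, 1), (3, Alpha, rd, 5), (3, Alpha, rd, 7), (3, Lyra, eng, 1), (3, Lyra, eng, 5), (3, Lyra, eng, 7), (9, Alpha, hr, 2), (9, Alpha, hr, 4), (9, Argo, bio, 2), (9, Argo, bio, 4), (9, Echo, p3, 2), (9, Echo, p3, 4), (9, Helix, ops, 2), (9, Helix, ops, 4), (9, Lyra, k1, 2), (9, Lyra, k1, 4)}.
Joining (Course JOIN Student) and Teacher on credits yields {(15, Beta, x1, 2, Ivy), (15, Beta, x1, 2, Mo), (15, Beta, x1, 2, Quin), (15, Beta, x1, 2, Yan), (15, Beta, x1, 2, Zed), (3, Alpha, rd, 1, Cal), (3, Lyra, eng, 1, Cal), (9, Alpha, hr, 2, Ivy), (9, Alpha, hr, 2, Mo), (9, Alpha, hr, 2, Quin), (9, Alpha, hr, 2, Yan), (9, Alpha, hr, 2, Zed), (9, Argo, bio, 2, Ivy), (9, Argo, bio, 2, Mo), (9, Argo, bio, 2, Quin), (9, Argo, bio, 2, Yan), (9, Argo, bio, 2, Zed), (9, Echo, p3, 2, Ivy), (9, Echo, p3, 2, Mo), (9, Echo, p3, 2, Quin), (9, Echo, p3, 2, Yan), (9, Echo, p3, 2, Zed), (9, Helix, ops, 2, Ivy), (9, Helix, ops, 2, Mo), (9, Helix, ops, 2, Quin), (9, Helix, ops, 2, Yan), (9, Helix, ops, 2, Zed), (9, Lyra, k1, 2, Ivy), (9, Lyra, k1, 2, Mo), (9, Lyra, k1, 2, Quin), (9, Lyra, k1, 2, Yan), (9, Lyra, k1, 2, Zed)}.
π[cid, room, credits]: project onto (cid, room, credits) (24 duplicate(s) eliminated) → {(bio, 9, 2), (eng, 3, 1), (hr, 9, 2), (k1, 9, 2), (ops, 9, 2), (p3, 9, 2), (rd, 3, 1), (x1, 15, 2)}
Apply σ_{room ≤ 14}; surviving tuples: {(bio, 9, 2), (eng, 3, 1), (hr, 9, 2), (k1, 9, 2), (ops, 9, 2), (p3, 9, 2), (rd, 3, 1)}

{(bio, 9, 2), (eng, 3, 1), (hr, 9, 2), (k1, 9, 2), (ops, 9, 2), (p3, 9, 2), (rd, 3, 1)}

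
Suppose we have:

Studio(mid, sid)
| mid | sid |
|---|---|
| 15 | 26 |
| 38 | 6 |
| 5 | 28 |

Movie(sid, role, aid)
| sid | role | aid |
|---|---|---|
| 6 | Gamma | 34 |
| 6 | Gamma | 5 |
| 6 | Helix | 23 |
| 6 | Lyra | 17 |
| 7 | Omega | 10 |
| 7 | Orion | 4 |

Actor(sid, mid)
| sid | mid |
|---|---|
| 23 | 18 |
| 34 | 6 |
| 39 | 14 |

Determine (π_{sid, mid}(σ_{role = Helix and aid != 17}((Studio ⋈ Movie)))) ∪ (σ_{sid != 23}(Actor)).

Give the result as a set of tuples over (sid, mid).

Studio ⋈ Movie (natural join on sid): {(38, 6, Gamma, 34), (38, 6, Gamma, 5), (38, 6, Helix, 23), (38, 6, Lyra, 17)}
Apply σ_{role = Helix and aid != 17}; surviving tuples: {(38, 6, Helix, 23)}
Projecting to sid, mid: {(6, 38)}
Apply σ_{sid != 23}; surviving tuples: {(34, 6), (39, 14)}
Union: {(6, 38)} with {(34, 6), (39, 14)} → {(34, 6), (39, 14), (6, 38)}

{(34, 6), (39, 14), (6, 38)}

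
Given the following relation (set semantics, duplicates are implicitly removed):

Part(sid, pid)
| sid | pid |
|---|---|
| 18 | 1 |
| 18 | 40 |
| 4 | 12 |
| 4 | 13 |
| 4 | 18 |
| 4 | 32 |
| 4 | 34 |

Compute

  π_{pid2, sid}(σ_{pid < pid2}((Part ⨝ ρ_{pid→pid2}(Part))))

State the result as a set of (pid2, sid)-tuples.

ρ[pid→pid2]: schema becomes (sid, pid2); tuples unchanged.
Joining Part and ρ_{pid→pid2}(Part) on sid yields {(18, 1, 1), (18, 1, 40), (18, 40, 1), (18, 40, 40), (4, 12, 12), (4, 12, 13), (4, 12, 18), (4, 12, 32), (4, 12, 34), (4, 13, 12), (4, 13, 13), (4, 13, 18), (4, 13, 32), (4, 13, 34), (4, 18, 12), (4, 18, 13), (4, 18, 18), (4, 18, 32), (4, 18, 34), (4, 32, 12), (4, 32, 13), (4, 32, 18), (4, 32, 32), (4, 32, 34), (4, 34, 12), (4, 34, 13), (4, 34, 18), (4, 34, 32), (4, 34, 34)}.
σ[pid < pid2]: keep tuples satisfying pid < pid2 → {(18, 1, 40), (4, 12, 13), (4, 12, 18), (4, 12, 32), (4, 12, 34), (4, 13, 18), (4, 13, 32), (4, 13, 34), (4, 18, 32), (4, 18, 34), (4, 32, 34)}
Keep only column(s) pid2, sid (6 duplicate(s) eliminated): {(13, 4), (18, 4), (32, 4), (34, 4), (40, 18)}

{(13, 4), (18, 4), (32, 4), (34, 4), (40, 18)}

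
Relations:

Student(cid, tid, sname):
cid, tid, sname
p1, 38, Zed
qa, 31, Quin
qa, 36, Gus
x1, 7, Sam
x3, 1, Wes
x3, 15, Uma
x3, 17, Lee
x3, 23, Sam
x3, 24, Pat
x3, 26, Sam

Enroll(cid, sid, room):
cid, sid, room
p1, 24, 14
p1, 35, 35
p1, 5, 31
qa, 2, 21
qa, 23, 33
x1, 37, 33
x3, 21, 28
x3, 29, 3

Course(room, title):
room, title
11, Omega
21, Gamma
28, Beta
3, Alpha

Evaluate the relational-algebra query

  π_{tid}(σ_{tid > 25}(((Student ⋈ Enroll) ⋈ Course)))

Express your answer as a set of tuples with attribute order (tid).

{26, 31, 36}

Joining Student and Enroll on cid yields {(p1, 38, Zed, 24, 14), (p1, 38, Zed, 35, 35), (p1, 38, Zed, 5, 31), (qa, 31, Quin, 2, 21), (qa, 31, Quin, 23, 33), (qa, 36, Gus, 2, 21), (qa, 36, Gus, 23, 33), (x1, 7, Sam, 37, 33), (x3, 1, Wes, 21, 28), (x3, 1, Wes, 29, 3), (x3, 15, Uma, 21, 28), (x3, 15, Uma, 29, 3), (x3, 17, Lee, 21, 28), (x3, 17, Lee, 29, 3), (x3, 23, Sam, 21, 28), (x3, 23, Sam, 29, 3), (x3, 24, Pat, 21, 28), (x3, 24, Pat, 29, 3), (x3, 26, Sam, 21, 28), (x3, 26, Sam, 29, 3)}.
Joining (Student ⋈ Enroll) and Course on room yields {(qa, 31, Quin, 2, 21, Gamma), (qa, 36, Gus, 2, 21, Gamma), (x3, 1, Wes, 21, 28, Beta), (x3, 1, Wes, 29, 3, Alpha), (x3, 15, Uma, 21, 28, Beta), (x3, 15, Uma, 29, 3, Alpha), (x3, 17, Lee, 21, 28, Beta), (x3, 17, Lee, 29, 3, Alpha), (x3, 23, Sam, 21, 28, Beta), (x3, 23, Sam, 29, 3, Alpha), (x3, 24, Pat, 21, 28, Beta), (x3, 24, Pat, 29, 3, Alpha), (x3, 26, Sam, 21, 28, Beta), (x3, 26, Sam, 29, 3, Alpha)}.
Filtering on tid > 25 leaves {(qa, 31, Quin, 2, 21, Gamma), (qa, 36, Gus, 2, 21, Gamma), (x3, 26, Sam, 21, 28, Beta), (x3, 26, Sam, 29, 3, Alpha)}.
Projecting to tid (1 duplicate(s) eliminated): {26, 31, 36}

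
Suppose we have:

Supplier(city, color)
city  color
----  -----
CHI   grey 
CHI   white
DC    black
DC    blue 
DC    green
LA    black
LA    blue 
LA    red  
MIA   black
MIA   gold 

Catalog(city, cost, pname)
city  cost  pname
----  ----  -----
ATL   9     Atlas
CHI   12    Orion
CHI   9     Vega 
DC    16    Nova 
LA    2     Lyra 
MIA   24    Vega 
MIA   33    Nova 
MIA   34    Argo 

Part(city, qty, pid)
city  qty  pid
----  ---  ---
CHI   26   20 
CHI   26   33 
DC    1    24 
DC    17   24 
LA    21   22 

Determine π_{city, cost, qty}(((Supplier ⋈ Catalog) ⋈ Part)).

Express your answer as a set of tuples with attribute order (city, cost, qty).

{(CHI, 12, 26), (CHI, 9, 26), (DC, 16, 1), (DC, 16, 17), (LA, 2, 21)}

Supplier ⋈ Catalog (natural join on city): {(CHI, grey, 12, Orion), (CHI, grey, 9, Vega), (CHI, white, 12, Orion), (CHI, white, 9, Vega), (DC, black, 16, Nova), (DC, blue, 16, Nova), (DC, green, 16, Nova), (LA, black, 2, Lyra), (LA, blue, 2, Lyra), (LA, red, 2, Lyra), (MIA, black, 24, Vega), (MIA, black, 33, Nova), (MIA, black, 34, Argo), (MIA, gold, 24, Vega), (MIA, gold, 33, Nova), (MIA, gold, 34, Argo)}
(Supplier ⋈ Catalog) ⋈ Part (natural join on city): {(CHI, grey, 12, Orion, 26, 20), (CHI, grey, 12, Orion, 26, 33), (CHI, grey, 9, Vega, 26, 20), (CHI, grey, 9, Vega, 26, 33), (CHI, white, 12, Orion, 26, 20), (CHI, white, 12, Orion, 26, 33), (CHI, white, 9, Vega, 26, 20), (CHI, white, 9, Vega, 26, 33), (DC, black, 16, Nova, 1, 24), (DC, black, 16, Nova, 17, 24), (DC, blue, 16, Nova, 1, 24), (DC, blue, 16, Nova, 17, 24), (DC, green, 16, Nova, 1, 24), (DC, green, 16, Nova, 17, 24), (LA, black, 2, Lyra, 21, 22), (LA, blue, 2, Lyra, 21, 22), (LA, red, 2, Lyra, 21, 22)}
Keep only column(s) city, cost, qty (12 duplicate(s) eliminated): {(CHI, 12, 26), (CHI, 9, 26), (DC, 16, 1), (DC, 16, 17), (LA, 2, 21)}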